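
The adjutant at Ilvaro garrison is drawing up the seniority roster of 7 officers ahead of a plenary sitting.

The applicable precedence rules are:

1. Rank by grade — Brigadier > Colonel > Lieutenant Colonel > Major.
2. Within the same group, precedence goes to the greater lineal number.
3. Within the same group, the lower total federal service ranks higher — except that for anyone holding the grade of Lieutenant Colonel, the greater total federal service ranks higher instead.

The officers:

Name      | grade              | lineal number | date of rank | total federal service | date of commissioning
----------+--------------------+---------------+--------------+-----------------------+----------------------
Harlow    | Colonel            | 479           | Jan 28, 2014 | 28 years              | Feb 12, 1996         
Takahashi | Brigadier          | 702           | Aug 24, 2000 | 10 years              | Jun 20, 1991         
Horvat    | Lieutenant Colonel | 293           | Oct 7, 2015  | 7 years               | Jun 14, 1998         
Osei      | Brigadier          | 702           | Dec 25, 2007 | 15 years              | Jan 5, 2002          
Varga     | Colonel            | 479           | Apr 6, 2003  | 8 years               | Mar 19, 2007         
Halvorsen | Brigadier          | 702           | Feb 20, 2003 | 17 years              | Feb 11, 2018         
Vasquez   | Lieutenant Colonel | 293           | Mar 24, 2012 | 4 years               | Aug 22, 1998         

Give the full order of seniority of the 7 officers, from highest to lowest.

By grade: Takahashi, Osei and Halvorsen (Brigadier); then Varga and Harlow (Colonel); then Horvat and Vasquez (Lieutenant Colonel).
Takahashi, Osei and Halvorsen all have lineal number 702, so the next rule applies.
Among Takahashi, Osei and Halvorsen, by total federal service (lower first): Takahashi (10 years) before Osei (15 years) before Halvorsen (17 years).
Varga and Harlow both have lineal number 479, so the next rule applies.
Among Varga and Harlow, by total federal service (lower first): Varga (8 years) before Harlow (28 years).
Horvat and Vasquez both have lineal number 293, so the next rule applies.
Among Horvat and Vasquez, by total federal service (higher first) (reversed rule for this group): Horvat (7 years) before Vasquez (4 years).
Full order: Takahashi, Osei, Halvorsen, Varga, Harlow, Horvat, Vasquez.

Takahashi, Osei, Halvorsen, Varga, Harlow, Horvat, Vasquez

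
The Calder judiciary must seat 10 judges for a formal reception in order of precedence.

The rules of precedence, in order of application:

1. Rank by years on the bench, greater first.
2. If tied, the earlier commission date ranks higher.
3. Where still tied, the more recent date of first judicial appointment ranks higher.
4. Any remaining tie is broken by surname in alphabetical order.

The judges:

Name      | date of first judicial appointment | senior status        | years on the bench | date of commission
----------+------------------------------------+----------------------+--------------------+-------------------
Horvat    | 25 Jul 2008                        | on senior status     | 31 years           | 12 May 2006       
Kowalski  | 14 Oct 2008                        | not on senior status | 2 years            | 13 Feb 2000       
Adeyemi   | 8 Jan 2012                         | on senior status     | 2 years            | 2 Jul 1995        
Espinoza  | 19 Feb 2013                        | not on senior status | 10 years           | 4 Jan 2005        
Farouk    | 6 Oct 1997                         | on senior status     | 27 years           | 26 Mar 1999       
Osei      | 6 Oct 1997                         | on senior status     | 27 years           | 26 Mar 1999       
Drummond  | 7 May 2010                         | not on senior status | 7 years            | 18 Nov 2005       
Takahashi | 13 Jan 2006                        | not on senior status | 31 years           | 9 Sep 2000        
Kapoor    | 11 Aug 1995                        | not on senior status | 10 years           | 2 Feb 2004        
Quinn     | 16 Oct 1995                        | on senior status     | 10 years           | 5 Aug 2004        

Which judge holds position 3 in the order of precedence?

By years on the bench (higher first): Takahashi and Horvat (both 31 years); then Farouk and Osei (both 27 years); then Kapoor, Quinn and Espinoza (each 10 years); then Drummond (7 years); then Adeyemi and Kowalski (both 2 years).
Among Takahashi and Horvat, by date of commission (earlier first): Takahashi (9 Sep 2000) before Horvat (12 May 2006).
Farouk and Osei both have date of commission 26 Mar 1999, so the next rule applies.
Farouk and Osei both have date of first judicial appointment 6 Oct 1997, so the next rule applies.
Among Farouk and Osei, alphabetically by surname: Farouk before Osei.
Among Kapoor, Quinn and Espinoza, by date of commission (earlier first): Kapoor (2 Feb 2004) before Quinn (5 Aug 2004) before Espinoza (4 Jan 2005).
Among Adeyemi and Kowalski, by date of commission (earlier first): Adeyemi (2 Jul 1995) before Kowalski (13 Feb 2000).
Order: Takahashi, Horvat, Farouk, Osei, Kapoor, Quinn, Espinoza, Drummond, Adeyemi, Kowalski.

Farouk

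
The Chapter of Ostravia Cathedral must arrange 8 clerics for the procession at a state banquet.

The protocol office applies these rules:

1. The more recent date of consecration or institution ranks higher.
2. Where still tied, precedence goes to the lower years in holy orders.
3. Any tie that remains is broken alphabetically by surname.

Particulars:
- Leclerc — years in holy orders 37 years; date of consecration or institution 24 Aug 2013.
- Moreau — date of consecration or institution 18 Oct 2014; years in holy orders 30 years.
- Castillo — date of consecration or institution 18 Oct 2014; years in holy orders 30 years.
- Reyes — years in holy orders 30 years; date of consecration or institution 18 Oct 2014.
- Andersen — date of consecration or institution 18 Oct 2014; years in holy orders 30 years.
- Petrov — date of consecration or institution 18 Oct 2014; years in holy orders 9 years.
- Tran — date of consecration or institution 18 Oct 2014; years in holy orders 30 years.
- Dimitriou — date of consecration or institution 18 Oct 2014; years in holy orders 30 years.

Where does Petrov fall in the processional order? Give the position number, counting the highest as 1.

By date of consecration or institution (later first): Petrov, Andersen, Castillo, Dimitriou, Moreau, Reyes and Tran (each 18 Oct 2014); then Leclerc (24 Aug 2013).
Among Petrov, Andersen, Castillo, Dimitriou, Moreau, Reyes and Tran, by years in holy orders (lower first): Petrov (9 years) before Andersen, Castillo, Dimitriou, Moreau, Reyes and Tran (30 years).
Among Andersen, Castillo, Dimitriou, Moreau, Reyes and Tran, alphabetically by surname: Andersen before Castillo before Dimitriou before Moreau before Reyes before Tran.
Order: Petrov, Andersen, Castillo, Dimitriou, Moreau, Reyes, Tran, Leclerc. So position 1.

1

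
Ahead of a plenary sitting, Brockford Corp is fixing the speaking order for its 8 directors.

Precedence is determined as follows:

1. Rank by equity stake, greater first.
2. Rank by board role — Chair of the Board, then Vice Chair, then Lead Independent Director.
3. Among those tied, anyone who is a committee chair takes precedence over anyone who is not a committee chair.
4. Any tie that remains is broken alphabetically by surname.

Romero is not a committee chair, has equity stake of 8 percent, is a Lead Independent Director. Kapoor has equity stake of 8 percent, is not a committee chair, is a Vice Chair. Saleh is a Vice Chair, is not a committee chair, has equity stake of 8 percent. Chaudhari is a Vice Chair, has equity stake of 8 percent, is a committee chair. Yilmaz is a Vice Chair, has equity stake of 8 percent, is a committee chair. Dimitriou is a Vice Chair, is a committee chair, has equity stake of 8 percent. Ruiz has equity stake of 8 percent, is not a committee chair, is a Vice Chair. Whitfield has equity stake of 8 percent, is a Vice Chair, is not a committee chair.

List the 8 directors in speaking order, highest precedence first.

Chaudhari, Dimitriou, Yilmaz, Kapoor, Ruiz, Saleh, Whitfield, Romero

By equity stake (higher first): Chaudhari, Dimitriou, Yilmaz, Kapoor, Ruiz, Saleh, Whitfield and Romero (each 8 percent).
Among Chaudhari, Dimitriou, Yilmaz, Kapoor, Ruiz, Saleh, Whitfield and Romero, by board role: Chaudhari, Dimitriou, Yilmaz, Kapoor, Ruiz, Saleh and Whitfield (Vice Chair) before Romero (Lead Independent Director).
Among Chaudhari, Dimitriou, Yilmaz, Kapoor, Ruiz, Saleh and Whitfield, a committee chair before not a committee chair: Chaudhari, Dimitriou and Yilmaz (a committee chair) before Kapoor, Ruiz, Saleh and Whitfield (not a committee chair).
Among Chaudhari, Dimitriou and Yilmaz, alphabetically by surname: Chaudhari before Dimitriou before Yilmaz.
Among Kapoor, Ruiz, Saleh and Whitfield, alphabetically by surname: Kapoor before Ruiz before Saleh before Whitfield.
Full order: Chaudhari, Dimitriou, Yilmaz, Kapoor, Ruiz, Saleh, Whitfield, Romero.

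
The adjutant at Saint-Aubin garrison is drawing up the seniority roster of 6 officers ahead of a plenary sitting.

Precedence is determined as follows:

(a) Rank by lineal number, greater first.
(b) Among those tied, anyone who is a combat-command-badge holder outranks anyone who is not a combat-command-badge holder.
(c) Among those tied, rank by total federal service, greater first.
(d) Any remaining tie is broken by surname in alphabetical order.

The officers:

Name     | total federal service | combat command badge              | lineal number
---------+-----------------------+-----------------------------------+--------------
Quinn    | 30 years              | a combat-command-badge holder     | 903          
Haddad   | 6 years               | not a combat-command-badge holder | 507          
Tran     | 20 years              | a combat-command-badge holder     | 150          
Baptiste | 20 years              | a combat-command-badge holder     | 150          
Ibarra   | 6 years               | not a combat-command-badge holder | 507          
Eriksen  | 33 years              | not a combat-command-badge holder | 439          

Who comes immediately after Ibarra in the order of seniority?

By lineal number (higher first): Quinn (903); then Haddad and Ibarra (both 507); then Eriksen (439); then Baptiste and Tran (both 150).
Haddad and Ibarra are each not a combat-command-badge holder, so the next rule applies.
Haddad and Ibarra both have total federal service 6 years, so the next rule applies.
Among Haddad and Ibarra, alphabetically by surname: Haddad before Ibarra.
Baptiste and Tran are each a combat-command-badge holder, so the next rule applies.
Baptiste and Tran both have total federal service 20 years, so the next rule applies.
Among Baptiste and Tran, alphabetically by surname: Baptiste before Tran.
Order: Quinn, Haddad, Ibarra, Eriksen, Baptiste, Tran.

Eriksen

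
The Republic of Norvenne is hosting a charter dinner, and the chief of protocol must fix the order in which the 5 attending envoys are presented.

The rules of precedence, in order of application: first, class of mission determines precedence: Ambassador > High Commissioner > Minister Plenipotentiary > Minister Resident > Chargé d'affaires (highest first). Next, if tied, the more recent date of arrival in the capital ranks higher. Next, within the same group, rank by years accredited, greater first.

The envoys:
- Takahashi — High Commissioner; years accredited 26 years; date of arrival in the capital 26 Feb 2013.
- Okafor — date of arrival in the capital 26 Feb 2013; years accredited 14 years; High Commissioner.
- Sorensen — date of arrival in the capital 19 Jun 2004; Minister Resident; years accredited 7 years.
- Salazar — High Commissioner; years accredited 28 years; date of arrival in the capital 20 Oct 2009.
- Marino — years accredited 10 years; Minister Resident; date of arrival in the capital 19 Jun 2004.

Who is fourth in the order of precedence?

Marino

By class of mission: Takahashi, Okafor and Salazar (High Commissioner); then Marino and Sorensen (Minister Resident).
Among Takahashi, Okafor and Salazar, by date of arrival in the capital (later first): Takahashi and Okafor (26 Feb 2013) before Salazar (20 Oct 2009).
Among Takahashi and Okafor, by years accredited (higher first): Takahashi (26 years) before Okafor (14 years).
Marino and Sorensen both have date of arrival in the capital 19 Jun 2004, so the next rule applies.
Among Marino and Sorensen, by years accredited (higher first): Marino (10 years) before Sorensen (7 years).
Order: Takahashi, Okafor, Salazar, Marino, Sorensen.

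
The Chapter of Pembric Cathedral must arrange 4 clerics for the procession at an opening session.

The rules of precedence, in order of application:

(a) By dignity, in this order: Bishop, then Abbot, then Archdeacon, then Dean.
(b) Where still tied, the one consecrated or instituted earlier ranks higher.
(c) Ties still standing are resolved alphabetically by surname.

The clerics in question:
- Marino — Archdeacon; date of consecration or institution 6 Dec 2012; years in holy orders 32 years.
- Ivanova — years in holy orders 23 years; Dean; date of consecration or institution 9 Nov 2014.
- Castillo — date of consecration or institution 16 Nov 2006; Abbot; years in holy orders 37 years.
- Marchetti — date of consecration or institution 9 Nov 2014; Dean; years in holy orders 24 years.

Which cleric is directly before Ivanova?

By dignity: Castillo (Abbot); then Marino (Archdeacon); then Ivanova and Marchetti (Dean).
Ivanova and Marchetti both have date of consecration or institution 9 Nov 2014, so the next rule applies.
Among Ivanova and Marchetti, alphabetically by surname: Ivanova before Marchetti.
Order: Castillo, Marino, Ivanova, Marchetti.

Marino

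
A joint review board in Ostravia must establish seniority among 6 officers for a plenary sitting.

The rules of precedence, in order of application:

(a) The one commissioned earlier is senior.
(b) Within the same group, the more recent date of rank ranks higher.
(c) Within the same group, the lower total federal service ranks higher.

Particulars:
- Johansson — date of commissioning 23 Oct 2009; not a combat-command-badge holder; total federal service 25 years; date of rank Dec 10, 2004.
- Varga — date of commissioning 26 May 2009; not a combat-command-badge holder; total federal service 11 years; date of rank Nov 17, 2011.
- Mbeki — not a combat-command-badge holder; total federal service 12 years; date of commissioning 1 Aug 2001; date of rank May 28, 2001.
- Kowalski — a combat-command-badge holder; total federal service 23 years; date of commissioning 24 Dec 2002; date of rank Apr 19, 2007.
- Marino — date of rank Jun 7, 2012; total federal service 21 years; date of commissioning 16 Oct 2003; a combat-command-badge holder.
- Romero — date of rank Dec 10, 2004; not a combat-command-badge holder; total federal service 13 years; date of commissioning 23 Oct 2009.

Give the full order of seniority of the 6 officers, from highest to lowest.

Mbeki, Kowalski, Marino, Varga, Romero, Johansson

By date of commissioning (earlier first): Mbeki (1 Aug 2001); then Kowalski (24 Dec 2002); then Marino (16 Oct 2003); then Varga (26 May 2009); then Romero and Johansson (both 23 Oct 2009).
Romero and Johansson both have date of rank Dec 10, 2004, so the next rule applies.
Among Romero and Johansson, by total federal service (lower first): Romero (13 years) before Johansson (25 years).
Full order: Mbeki, Kowalski, Marino, Varga, Romero, Johansson.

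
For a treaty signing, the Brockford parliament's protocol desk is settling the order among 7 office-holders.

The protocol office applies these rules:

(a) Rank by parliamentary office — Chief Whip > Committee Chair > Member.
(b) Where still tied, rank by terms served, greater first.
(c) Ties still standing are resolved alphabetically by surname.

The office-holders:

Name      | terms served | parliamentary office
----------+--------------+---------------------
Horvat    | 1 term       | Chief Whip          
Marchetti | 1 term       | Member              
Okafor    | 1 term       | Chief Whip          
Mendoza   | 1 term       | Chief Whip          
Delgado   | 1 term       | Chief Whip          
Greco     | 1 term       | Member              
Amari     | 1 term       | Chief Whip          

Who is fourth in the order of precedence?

By parliamentary office: Amari, Delgado, Horvat, Mendoza and Okafor (Chief Whip); then Greco and Marchetti (Member).
Amari, Delgado, Horvat, Mendoza and Okafor all have terms served 1 term, so the next rule applies.
Among Amari, Delgado, Horvat, Mendoza and Okafor, alphabetically by surname: Amari before Delgado before Horvat before Mendoza before Okafor.
Greco and Marchetti both have terms served 1 term, so the next rule applies.
Among Greco and Marchetti, alphabetically by surname: Greco before Marchetti.
Order: Amari, Delgado, Horvat, Mendoza, Okafor, Greco, Marchetti.

Mendoza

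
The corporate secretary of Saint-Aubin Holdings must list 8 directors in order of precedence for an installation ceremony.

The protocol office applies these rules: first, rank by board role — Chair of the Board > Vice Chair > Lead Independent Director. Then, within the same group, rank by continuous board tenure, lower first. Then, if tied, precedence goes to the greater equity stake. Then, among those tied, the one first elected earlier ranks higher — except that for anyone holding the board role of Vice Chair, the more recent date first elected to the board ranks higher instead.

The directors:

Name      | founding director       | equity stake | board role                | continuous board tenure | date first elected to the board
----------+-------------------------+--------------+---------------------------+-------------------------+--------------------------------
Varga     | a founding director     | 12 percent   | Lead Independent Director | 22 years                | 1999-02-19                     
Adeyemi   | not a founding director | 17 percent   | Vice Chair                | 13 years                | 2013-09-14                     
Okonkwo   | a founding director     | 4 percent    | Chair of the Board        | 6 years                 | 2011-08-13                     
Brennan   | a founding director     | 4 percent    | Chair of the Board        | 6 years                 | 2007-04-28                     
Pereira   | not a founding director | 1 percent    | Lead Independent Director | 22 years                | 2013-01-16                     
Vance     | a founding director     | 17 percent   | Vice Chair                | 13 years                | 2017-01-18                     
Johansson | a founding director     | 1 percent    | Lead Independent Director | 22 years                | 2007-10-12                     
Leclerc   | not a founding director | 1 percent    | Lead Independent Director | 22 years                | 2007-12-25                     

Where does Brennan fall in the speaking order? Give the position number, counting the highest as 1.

By board role: Brennan and Okonkwo (Chair of the Board); then Vance and Adeyemi (Vice Chair); then Varga, Johansson, Leclerc and Pereira (Lead Independent Director).
Brennan and Okonkwo both have continuous board tenure 6 years, so the next rule applies.
Brennan and Okonkwo both have equity stake 4 percent, so the next rule applies.
Among Brennan and Okonkwo, by date first elected to the board (earlier first): Brennan (2007-04-28) before Okonkwo (2011-08-13).
Vance and Adeyemi both have continuous board tenure 13 years, so the next rule applies.
Vance and Adeyemi both have equity stake 17 percent, so the next rule applies.
Among Vance and Adeyemi, by date first elected to the board (later first) (reversed rule for this group): Vance (2017-01-18) before Adeyemi (2013-09-14).
Varga, Johansson, Leclerc and Pereira all have continuous board tenure 22 years, so the next rule applies.
Among Varga, Johansson, Leclerc and Pereira, by equity stake (higher first): Varga (12 percent) before Johansson, Leclerc and Pereira (1 percent).
Among Johansson, Leclerc and Pereira, by date first elected to the board (earlier first): Johansson (2007-10-12) before Leclerc (2007-12-25) before Pereira (2013-01-16).
Order: Brennan, Okonkwo, Vance, Adeyemi, Varga, Johansson, Leclerc, Pereira. So position 1.

1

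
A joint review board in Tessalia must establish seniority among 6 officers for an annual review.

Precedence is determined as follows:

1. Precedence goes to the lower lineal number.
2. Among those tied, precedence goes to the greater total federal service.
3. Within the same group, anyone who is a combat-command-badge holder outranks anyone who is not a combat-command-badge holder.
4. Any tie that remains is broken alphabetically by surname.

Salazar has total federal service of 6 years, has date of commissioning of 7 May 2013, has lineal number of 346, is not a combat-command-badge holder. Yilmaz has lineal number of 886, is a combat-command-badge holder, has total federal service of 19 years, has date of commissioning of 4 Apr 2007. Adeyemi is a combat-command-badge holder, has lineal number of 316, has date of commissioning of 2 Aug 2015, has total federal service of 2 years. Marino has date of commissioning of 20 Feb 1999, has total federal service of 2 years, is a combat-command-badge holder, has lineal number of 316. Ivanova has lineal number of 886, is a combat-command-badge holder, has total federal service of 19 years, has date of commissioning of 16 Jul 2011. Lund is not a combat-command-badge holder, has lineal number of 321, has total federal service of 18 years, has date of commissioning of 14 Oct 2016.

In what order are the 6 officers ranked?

By lineal number (lower first): Adeyemi and Marino (both 316); then Lund (321); then Salazar (346); then Ivanova and Yilmaz (both 886).
Adeyemi and Marino both have total federal service 2 years, so the next rule applies.
Adeyemi and Marino are each a combat-command-badge holder, so the next rule applies.
Among Adeyemi and Marino, alphabetically by surname: Adeyemi before Marino.
Ivanova and Yilmaz both have total federal service 19 years, so the next rule applies.
Ivanova and Yilmaz are each a combat-command-badge holder, so the next rule applies.
Among Ivanova and Yilmaz, alphabetically by surname: Ivanova before Yilmaz.
Full order: Adeyemi, Marino, Lund, Salazar, Ivanova, Yilmaz.

Adeyemi, Marino, Lund, Salazar, Ivanova, Yilmaz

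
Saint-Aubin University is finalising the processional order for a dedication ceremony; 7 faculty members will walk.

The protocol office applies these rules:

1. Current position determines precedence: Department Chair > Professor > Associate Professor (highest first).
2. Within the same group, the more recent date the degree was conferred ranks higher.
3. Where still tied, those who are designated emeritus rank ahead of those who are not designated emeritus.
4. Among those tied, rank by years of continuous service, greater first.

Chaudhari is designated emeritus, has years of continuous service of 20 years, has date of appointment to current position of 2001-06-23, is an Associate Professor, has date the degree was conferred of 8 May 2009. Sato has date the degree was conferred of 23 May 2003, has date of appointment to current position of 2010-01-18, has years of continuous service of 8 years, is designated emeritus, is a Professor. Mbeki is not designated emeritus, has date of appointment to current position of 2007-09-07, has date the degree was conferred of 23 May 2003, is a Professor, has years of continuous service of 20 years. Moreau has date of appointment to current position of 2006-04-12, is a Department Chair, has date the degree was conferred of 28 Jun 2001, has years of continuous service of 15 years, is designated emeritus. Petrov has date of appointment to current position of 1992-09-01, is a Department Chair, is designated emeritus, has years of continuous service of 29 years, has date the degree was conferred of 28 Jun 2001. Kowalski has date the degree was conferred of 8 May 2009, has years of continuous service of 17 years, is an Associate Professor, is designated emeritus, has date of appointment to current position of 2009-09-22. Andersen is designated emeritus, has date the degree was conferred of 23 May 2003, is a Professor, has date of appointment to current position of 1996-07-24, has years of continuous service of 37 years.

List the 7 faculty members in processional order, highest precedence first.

Petrov, Moreau, Andersen, Sato, Mbeki, Chaudhari, Kowalski

By current position: Petrov and Moreau (Department Chair); then Andersen, Sato and Mbeki (Professor); then Chaudhari and Kowalski (Associate Professor).
Petrov and Moreau both have date the degree was conferred 28 Jun 2001, so the next rule applies.
Petrov and Moreau are each designated emeritus, so the next rule applies.
Among Petrov and Moreau, by years of continuous service (higher first): Petrov (29 years) before Moreau (15 years).
Andersen, Sato and Mbeki all have date the degree was conferred 23 May 2003, so the next rule applies.
Among Andersen, Sato and Mbeki, designated emeritus before not designated emeritus: Andersen and Sato (designated emeritus) before Mbeki (not designated emeritus).
Among Andersen and Sato, by years of continuous service (higher first): Andersen (37 years) before Sato (8 years).
Chaudhari and Kowalski both have date the degree was conferred 8 May 2009, so the next rule applies.
Chaudhari and Kowalski are each designated emeritus, so the next rule applies.
Among Chaudhari and Kowalski, by years of continuous service (higher first): Chaudhari (20 years) before Kowalski (17 years).
Full order: Petrov, Moreau, Andersen, Sato, Mbeki, Chaudhari, Kowalski.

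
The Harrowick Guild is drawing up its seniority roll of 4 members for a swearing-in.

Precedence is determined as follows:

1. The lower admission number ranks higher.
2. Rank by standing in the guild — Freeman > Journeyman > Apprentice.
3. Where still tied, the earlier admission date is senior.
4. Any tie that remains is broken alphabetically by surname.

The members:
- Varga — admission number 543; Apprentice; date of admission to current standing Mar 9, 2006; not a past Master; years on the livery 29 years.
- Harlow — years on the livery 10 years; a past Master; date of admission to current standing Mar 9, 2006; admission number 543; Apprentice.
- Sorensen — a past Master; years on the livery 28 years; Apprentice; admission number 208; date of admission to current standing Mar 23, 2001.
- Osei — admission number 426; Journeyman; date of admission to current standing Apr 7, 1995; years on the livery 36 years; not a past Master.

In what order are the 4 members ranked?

By admission number (lower first): Sorensen (208); then Osei (426); then Harlow and Varga (both 543).
Harlow and Varga are each Apprentice, so the next rule applies.
Harlow and Varga both have date of admission to current standing Mar 9, 2006, so the next rule applies.
Among Harlow and Varga, alphabetically by surname: Harlow before Varga.
Full order: Sorensen, Osei, Harlow, Varga.

Sorensen, Osei, Harlow, Varga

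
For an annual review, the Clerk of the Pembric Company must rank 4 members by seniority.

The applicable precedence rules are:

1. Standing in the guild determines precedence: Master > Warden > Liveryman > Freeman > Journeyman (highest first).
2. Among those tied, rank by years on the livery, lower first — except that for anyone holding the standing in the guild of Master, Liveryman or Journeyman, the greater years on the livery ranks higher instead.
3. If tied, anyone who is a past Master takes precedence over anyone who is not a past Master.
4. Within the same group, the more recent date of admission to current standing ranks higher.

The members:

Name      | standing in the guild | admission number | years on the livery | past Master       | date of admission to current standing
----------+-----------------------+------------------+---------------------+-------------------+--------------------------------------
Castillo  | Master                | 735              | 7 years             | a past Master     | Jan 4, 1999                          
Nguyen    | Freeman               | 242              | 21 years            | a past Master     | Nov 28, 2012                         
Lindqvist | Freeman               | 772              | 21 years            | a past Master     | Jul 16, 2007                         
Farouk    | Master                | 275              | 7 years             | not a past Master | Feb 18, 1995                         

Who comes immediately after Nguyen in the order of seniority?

By standing in the guild: Castillo and Farouk (Master); then Nguyen and Lindqvist (Freeman).
Castillo and Farouk both have years on the livery 7 years, so the next rule applies.
Among Castillo and Farouk, a past Master before not a past Master: Castillo (a past Master) before Farouk (not a past Master).
Nguyen and Lindqvist both have years on the livery 21 years, so the next rule applies.
Nguyen and Lindqvist are each a past Master, so the next rule applies.
Among Nguyen and Lindqvist, by date of admission to current standing (later first): Nguyen (Nov 28, 2012) before Lindqvist (Jul 16, 2007).
Order: Castillo, Farouk, Nguyen, Lindqvist.

Lindqvist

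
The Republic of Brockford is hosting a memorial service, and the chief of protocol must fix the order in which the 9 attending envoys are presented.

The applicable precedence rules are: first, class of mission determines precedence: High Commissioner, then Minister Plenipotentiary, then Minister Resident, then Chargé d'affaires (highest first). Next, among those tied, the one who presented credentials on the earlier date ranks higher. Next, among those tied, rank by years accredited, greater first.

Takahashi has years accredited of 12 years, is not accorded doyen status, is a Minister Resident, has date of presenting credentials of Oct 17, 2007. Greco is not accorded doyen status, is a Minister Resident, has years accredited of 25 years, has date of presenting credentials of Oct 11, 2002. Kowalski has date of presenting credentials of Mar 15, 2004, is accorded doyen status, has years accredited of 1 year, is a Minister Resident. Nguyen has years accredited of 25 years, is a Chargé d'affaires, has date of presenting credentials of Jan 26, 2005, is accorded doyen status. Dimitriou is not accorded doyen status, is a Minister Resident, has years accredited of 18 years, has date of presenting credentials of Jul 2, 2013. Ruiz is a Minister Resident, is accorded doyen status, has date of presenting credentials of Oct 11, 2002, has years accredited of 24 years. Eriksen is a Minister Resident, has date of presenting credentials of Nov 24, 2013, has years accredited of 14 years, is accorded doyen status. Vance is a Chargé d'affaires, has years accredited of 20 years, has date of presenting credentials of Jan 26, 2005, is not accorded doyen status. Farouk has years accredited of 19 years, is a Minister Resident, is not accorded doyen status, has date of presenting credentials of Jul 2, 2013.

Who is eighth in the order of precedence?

Nguyen

By class of mission: Greco, Ruiz, Kowalski, Takahashi, Farouk, Dimitriou and Eriksen (Minister Resident); then Nguyen and Vance (Chargé d'affaires).
Among Greco, Ruiz, Kowalski, Takahashi, Farouk, Dimitriou and Eriksen, by date of presenting credentials (earlier first): Greco and Ruiz (Oct 11, 2002) before Kowalski (Mar 15, 2004) before Takahashi (Oct 17, 2007) before Farouk and Dimitriou (Jul 2, 2013) before Eriksen (Nov 24, 2013).
Among Greco and Ruiz, by years accredited (higher first): Greco (25 years) before Ruiz (24 years).
Among Farouk and Dimitriou, by years accredited (higher first): Farouk (19 years) before Dimitriou (18 years).
Nguyen and Vance both have date of presenting credentials Jan 26, 2005, so the next rule applies.
Among Nguyen and Vance, by years accredited (higher first): Nguyen (25 years) before Vance (20 years).
Order: Greco, Ruiz, Kowalski, Takahashi, Farouk, Dimitriou, Eriksen, Nguyen, Vance.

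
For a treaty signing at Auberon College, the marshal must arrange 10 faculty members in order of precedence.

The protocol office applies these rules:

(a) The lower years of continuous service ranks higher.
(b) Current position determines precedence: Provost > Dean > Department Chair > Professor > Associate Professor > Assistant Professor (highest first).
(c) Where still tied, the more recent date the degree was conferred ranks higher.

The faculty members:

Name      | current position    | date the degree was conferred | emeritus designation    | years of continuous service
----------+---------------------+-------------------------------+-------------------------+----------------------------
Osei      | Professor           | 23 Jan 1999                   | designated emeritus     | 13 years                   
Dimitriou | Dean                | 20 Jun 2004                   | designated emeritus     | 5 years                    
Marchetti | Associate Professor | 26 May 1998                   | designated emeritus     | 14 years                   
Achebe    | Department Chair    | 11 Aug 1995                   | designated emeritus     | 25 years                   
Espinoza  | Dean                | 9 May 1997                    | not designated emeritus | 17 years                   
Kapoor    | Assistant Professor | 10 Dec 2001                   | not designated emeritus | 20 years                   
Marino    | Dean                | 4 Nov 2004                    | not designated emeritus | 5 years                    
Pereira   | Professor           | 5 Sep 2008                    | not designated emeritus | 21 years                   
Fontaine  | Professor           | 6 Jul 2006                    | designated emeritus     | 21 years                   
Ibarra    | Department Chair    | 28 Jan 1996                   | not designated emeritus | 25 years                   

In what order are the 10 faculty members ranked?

By years of continuous service (lower first): Marino and Dimitriou (both 5 years); then Osei (13 years); then Marchetti (14 years); then Espinoza (17 years); then Kapoor (20 years); then Pereira and Fontaine (both 21 years); then Ibarra and Achebe (both 25 years).
Marino and Dimitriou are each Dean, so the next rule applies.
Among Marino and Dimitriou, by date the degree was conferred (later first): Marino (4 Nov 2004) before Dimitriou (20 Jun 2004).
Pereira and Fontaine are each Professor, so the next rule applies.
Among Pereira and Fontaine, by date the degree was conferred (later first): Pereira (5 Sep 2008) before Fontaine (6 Jul 2006).
Ibarra and Achebe are each Department Chair, so the next rule applies.
Among Ibarra and Achebe, by date the degree was conferred (later first): Ibarra (28 Jan 1996) before Achebe (11 Aug 1995).
Full order: Marino, Dimitriou, Osei, Marchetti, Espinoza, Kapoor, Pereira, Fontaine, Ibarra, Achebe.

Marino, Dimitriou, Osei, Marchetti, Espinoza, Kapoor, Pereira, Fontaine, Ibarra, Achebe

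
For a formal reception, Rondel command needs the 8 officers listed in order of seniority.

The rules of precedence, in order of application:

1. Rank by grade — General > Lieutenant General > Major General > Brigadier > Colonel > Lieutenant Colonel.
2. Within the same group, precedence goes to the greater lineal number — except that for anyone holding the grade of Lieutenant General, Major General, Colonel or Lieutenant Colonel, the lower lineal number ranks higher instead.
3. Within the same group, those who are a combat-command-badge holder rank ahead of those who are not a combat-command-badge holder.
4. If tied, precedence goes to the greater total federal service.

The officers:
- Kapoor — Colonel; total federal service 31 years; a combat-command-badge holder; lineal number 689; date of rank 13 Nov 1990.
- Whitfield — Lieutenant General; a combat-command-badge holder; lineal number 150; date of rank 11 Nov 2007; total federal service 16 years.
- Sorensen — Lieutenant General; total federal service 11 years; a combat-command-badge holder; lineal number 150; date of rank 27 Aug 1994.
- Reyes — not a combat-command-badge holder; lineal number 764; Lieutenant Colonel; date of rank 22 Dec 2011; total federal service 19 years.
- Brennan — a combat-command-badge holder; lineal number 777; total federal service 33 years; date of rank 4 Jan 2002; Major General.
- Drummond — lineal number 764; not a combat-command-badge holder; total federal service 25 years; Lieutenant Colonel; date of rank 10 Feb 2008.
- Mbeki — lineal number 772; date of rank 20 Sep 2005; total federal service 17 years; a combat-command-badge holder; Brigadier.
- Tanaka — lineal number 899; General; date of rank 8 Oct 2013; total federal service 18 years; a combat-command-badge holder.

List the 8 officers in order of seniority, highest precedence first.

By grade: Tanaka (General); then Whitfield and Sorensen (Lieutenant General); then Brennan (Major General); then Mbeki (Brigadier); then Kapoor (Colonel); then Drummond and Reyes (Lieutenant Colonel).
Whitfield and Sorensen both have lineal number 150, so the next rule applies.
Whitfield and Sorensen are each a combat-command-badge holder, so the next rule applies.
Among Whitfield and Sorensen, by total federal service (higher first): Whitfield (16 years) before Sorensen (11 years).
Drummond and Reyes both have lineal number 764, so the next rule applies.
Drummond and Reyes are each not a combat-command-badge holder, so the next rule applies.
Among Drummond and Reyes, by total federal service (higher first): Drummond (25 years) before Reyes (19 years).
Full order: Tanaka, Whitfield, Sorensen, Brennan, Mbeki, Kapoor, Drummond, Reyes.

Tanaka, Whitfield, Sorensen, Brennan, Mbeki, Kapoor, Drummond, Reyes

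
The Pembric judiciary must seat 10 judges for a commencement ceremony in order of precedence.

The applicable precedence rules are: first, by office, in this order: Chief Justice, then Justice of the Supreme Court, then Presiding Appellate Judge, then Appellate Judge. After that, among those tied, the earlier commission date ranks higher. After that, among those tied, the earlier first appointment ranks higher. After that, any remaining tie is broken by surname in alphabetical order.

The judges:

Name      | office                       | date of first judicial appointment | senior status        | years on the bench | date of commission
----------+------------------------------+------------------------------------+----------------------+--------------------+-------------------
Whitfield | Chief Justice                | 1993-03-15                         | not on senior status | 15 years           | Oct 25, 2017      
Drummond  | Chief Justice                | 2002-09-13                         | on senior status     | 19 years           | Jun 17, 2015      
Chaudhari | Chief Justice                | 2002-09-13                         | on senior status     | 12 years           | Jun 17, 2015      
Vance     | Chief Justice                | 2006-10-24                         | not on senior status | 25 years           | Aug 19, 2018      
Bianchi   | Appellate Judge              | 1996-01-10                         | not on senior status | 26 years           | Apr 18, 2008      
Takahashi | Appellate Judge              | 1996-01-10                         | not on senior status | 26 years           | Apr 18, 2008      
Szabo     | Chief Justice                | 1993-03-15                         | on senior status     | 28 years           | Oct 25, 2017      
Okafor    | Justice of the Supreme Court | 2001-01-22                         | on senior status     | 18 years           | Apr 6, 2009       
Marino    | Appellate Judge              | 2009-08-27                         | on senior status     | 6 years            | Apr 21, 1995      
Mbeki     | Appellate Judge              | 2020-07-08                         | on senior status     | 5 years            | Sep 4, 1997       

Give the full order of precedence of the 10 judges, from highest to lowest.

By office: Chaudhari, Drummond, Szabo, Whitfield and Vance (Chief Justice); then Okafor (Justice of the Supreme Court); then Marino, Mbeki, Bianchi and Takahashi (Appellate Judge).
Among Chaudhari, Drummond, Szabo, Whitfield and Vance, by date of commission (earlier first): Chaudhari and Drummond (Jun 17, 2015) before Szabo and Whitfield (Oct 25, 2017) before Vance (Aug 19, 2018).
Chaudhari and Drummond both have date of first judicial appointment 2002-09-13, so the next rule applies.
Among Chaudhari and Drummond, alphabetically by surname: Chaudhari before Drummond.
Szabo and Whitfield both have date of first judicial appointment 1993-03-15, so the next rule applies.
Among Szabo and Whitfield, alphabetically by surname: Szabo before Whitfield.
Among Marino, Mbeki, Bianchi and Takahashi, by date of commission (earlier first): Marino (Apr 21, 1995) before Mbeki (Sep 4, 1997) before Bianchi and Takahashi (Apr 18, 2008).
Bianchi and Takahashi both have date of first judicial appointment 1996-01-10, so the next rule applies.
Among Bianchi and Takahashi, alphabetically by surname: Bianchi before Takahashi.
Full order: Chaudhari, Drummond, Szabo, Whitfield, Vance, Okafor, Marino, Mbeki, Bianchi, Takahashi.

Chaudhari, Drummond, Szabo, Whitfield, Vance, Okafor, Marino, Mbeki, Bianchi, Takahashi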